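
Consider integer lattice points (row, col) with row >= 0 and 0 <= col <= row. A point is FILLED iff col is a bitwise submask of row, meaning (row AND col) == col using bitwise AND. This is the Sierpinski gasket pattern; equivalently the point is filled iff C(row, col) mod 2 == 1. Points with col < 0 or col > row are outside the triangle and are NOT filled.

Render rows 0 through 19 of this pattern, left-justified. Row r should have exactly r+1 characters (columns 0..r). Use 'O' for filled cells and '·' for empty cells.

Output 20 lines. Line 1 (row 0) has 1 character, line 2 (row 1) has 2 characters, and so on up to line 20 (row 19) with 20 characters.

r0=0: O
r1=1: OO
r2=10: O·O
r3=11: OOOO
r4=100: O···O
r5=101: OO··OO
r6=110: O·O·O·O
r7=111: OOOOOOOO
r8=1000: O·······O
r9=1001: OO······OO
r10=1010: O·O·····O·O
r11=1011: OOOO····OOOO
r12=1100: O···O···O···O
r13=1101: OO··OO··OO··OO
r14=1110: O·O·O·O·O·O·O·O
r15=1111: OOOOOOOOOOOOOOOO
r16=10000: O···············O
r17=10001: OO··············OO
r18=10010: O·O·············O·O
r19=10011: OOOO············OOOO

Answer: O
OO
O·O
OOOO
O···O
OO··OO
O·O·O·O
OOOOOOOO
O·······O
OO······OO
O·O·····O·O
OOOO····OOOO
O···O···O···O
OO··OO··OO··OO
O·O·O·O·O·O·O·O
OOOOOOOOOOOOOOOO
O···············O
OO··············OO
O·O·············O·O
OOOO············OOOO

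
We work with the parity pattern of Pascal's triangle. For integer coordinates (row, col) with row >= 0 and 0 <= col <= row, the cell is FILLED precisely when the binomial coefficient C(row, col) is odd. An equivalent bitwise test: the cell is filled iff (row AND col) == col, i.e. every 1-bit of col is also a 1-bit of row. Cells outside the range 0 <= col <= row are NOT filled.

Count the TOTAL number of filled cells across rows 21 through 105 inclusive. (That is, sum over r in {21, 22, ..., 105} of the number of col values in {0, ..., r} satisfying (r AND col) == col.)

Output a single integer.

r21=10101 pc3: +8 =8
r22=10110 pc3: +8 =16
r23=10111 pc4: +16 =32
r24=11000 pc2: +4 =36
r25=11001 pc3: +8 =44
r26=11010 pc3: +8 =52
r27=11011 pc4: +16 =68
r28=11100 pc3: +8 =76
r29=11101 pc4: +16 =92
r30=11110 pc4: +16 =108
r31=11111 pc5: +32 =140
r32=100000 pc1: +2 =142
r33=100001 pc2: +4 =146
r34=100010 pc2: +4 =150
r35=100011 pc3: +8 =158
r36=100100 pc2: +4 =162
r37=100101 pc3: +8 =170
r38=100110 pc3: +8 =178
r39=100111 pc4: +16 =194
r40=101000 pc2: +4 =198
r41=101001 pc3: +8 =206
r42=101010 pc3: +8 =214
r43=101011 pc4: +16 =230
r44=101100 pc3: +8 =238
r45=101101 pc4: +16 =254
r46=101110 pc4: +16 =270
r47=101111 pc5: +32 =302
r48=110000 pc2: +4 =306
r49=110001 pc3: +8 =314
r50=110010 pc3: +8 =322
r51=110011 pc4: +16 =338
r52=110100 pc3: +8 =346
r53=110101 pc4: +16 =362
r54=110110 pc4: +16 =378
r55=110111 pc5: +32 =410
r56=111000 pc3: +8 =418
r57=111001 pc4: +16 =434
r58=111010 pc4: +16 =450
r59=111011 pc5: +32 =482
r60=111100 pc4: +16 =498
r61=111101 pc5: +32 =530
r62=111110 pc5: +32 =562
r63=111111 pc6: +64 =626
r64=1000000 pc1: +2 =628
r65=1000001 pc2: +4 =632
r66=1000010 pc2: +4 =636
r67=1000011 pc3: +8 =644
r68=1000100 pc2: +4 =648
r69=1000101 pc3: +8 =656
r70=1000110 pc3: +8 =664
r71=1000111 pc4: +16 =680
r72=1001000 pc2: +4 =684
r73=1001001 pc3: +8 =692
r74=1001010 pc3: +8 =700
r75=1001011 pc4: +16 =716
r76=1001100 pc3: +8 =724
r77=1001101 pc4: +16 =740
r78=1001110 pc4: +16 =756
r79=1001111 pc5: +32 =788
r80=1010000 pc2: +4 =792
r81=1010001 pc3: +8 =800
r82=1010010 pc3: +8 =808
r83=1010011 pc4: +16 =824
r84=1010100 pc3: +8 =832
r85=1010101 pc4: +16 =848
r86=1010110 pc4: +16 =864
r87=1010111 pc5: +32 =896
r88=1011000 pc3: +8 =904
r89=1011001 pc4: +16 =920
r90=1011010 pc4: +16 =936
r91=1011011 pc5: +32 =968
r92=1011100 pc4: +16 =984
r93=1011101 pc5: +32 =1016
r94=1011110 pc5: +32 =1048
r95=1011111 pc6: +64 =1112
r96=1100000 pc2: +4 =1116
r97=1100001 pc3: +8 =1124
r98=1100010 pc3: +8 =1132
r99=1100011 pc4: +16 =1148
r100=1100100 pc3: +8 =1156
r101=1100101 pc4: +16 =1172
r102=1100110 pc4: +16 =1188
r103=1100111 pc5: +32 =1220
r104=1101000 pc3: +8 =1228
r105=1101001 pc4: +16 =1244

Answer: 1244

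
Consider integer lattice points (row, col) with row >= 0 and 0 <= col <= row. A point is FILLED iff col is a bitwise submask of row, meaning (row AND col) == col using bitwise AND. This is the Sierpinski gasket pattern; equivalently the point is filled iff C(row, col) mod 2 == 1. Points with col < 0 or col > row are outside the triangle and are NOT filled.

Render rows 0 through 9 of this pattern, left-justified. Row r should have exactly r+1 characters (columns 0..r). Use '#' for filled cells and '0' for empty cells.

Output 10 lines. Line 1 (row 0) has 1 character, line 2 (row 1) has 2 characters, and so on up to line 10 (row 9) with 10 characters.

Answer: #
##
#0#
####
#000#
##00##
#0#0#0#
########
#0000000#
##000000##

Derivation:
r0=0: #
r1=1: ##
r2=10: #0#
r3=11: ####
r4=100: #000#
r5=101: ##00##
r6=110: #0#0#0#
r7=111: ########
r8=1000: #0000000#
r9=1001: ##000000##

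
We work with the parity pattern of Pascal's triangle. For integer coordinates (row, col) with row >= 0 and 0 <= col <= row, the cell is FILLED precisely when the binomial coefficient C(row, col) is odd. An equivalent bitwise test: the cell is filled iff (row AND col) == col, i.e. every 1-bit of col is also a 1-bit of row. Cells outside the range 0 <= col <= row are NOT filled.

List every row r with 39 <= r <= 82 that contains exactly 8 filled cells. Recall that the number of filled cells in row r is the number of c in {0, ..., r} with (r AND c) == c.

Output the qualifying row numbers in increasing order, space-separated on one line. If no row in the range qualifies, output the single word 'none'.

Answer: 41 42 44 49 50 52 56 67 69 70 73 74 76 81 82

Derivation:
Row r has 2^popcount(r) filled cells, so we need popcount(r) = log2(8) = 3.
Scan r = 39..82 and keep those with exactly 3 one-bits:
r=39=100111 popcount=4 -> skip
r=40=101000 popcount=2 -> skip
r=41=101001 popcount=3 -> KEEP
r=42=101010 popcount=3 -> KEEP
r=43=101011 popcount=4 -> skip
r=44=101100 popcount=3 -> KEEP
r=45=101101 popcount=4 -> skip
r=46=101110 popcount=4 -> skip
r=47=101111 popcount=5 -> skip
r=48=110000 popcount=2 -> skip
r=49=110001 popcount=3 -> KEEP
r=50=110010 popcount=3 -> KEEP
r=51=110011 popcount=4 -> skip
r=52=110100 popcount=3 -> KEEP
r=53=110101 popcount=4 -> skip
r=54=110110 popcount=4 -> skip
r=55=110111 popcount=5 -> skip
r=56=111000 popcount=3 -> KEEP
r=57=111001 popcount=4 -> skip
r=58=111010 popcount=4 -> skip
r=59=111011 popcount=5 -> skip
r=60=111100 popcount=4 -> skip
r=61=111101 popcount=5 -> skip
r=62=111110 popcount=5 -> skip
r=63=111111 popcount=6 -> skip
r=64=1000000 popcount=1 -> skip
r=65=1000001 popcount=2 -> skip
r=66=1000010 popcount=2 -> skip
r=67=1000011 popcount=3 -> KEEP
r=68=1000100 popcount=2 -> skip
r=69=1000101 popcount=3 -> KEEP
r=70=1000110 popcount=3 -> KEEP
r=71=1000111 popcount=4 -> skip
r=72=1001000 popcount=2 -> skip
r=73=1001001 popcount=3 -> KEEP
r=74=1001010 popcount=3 -> KEEP
r=75=1001011 popcount=4 -> skip
r=76=1001100 popcount=3 -> KEEP
r=77=1001101 popcount=4 -> skip
r=78=1001110 popcount=4 -> skip
r=79=1001111 popcount=5 -> skip
r=80=1010000 popcount=2 -> skip
r=81=1010001 popcount=3 -> KEEP
r=82=1010010 popcount=3 -> KEEP
Kept rows: 41 42 44 49 50 52 56 67 69 70 73 74 76 81 82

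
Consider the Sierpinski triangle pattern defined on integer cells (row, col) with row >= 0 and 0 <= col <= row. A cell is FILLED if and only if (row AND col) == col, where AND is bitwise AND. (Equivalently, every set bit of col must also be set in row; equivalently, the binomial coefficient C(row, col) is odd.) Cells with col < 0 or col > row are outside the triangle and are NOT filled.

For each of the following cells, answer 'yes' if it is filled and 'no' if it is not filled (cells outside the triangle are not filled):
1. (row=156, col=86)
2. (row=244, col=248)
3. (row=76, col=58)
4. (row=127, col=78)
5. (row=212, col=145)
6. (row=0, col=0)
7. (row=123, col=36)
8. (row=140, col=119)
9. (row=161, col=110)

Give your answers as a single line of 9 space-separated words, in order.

(156,86): row=0b10011100, col=0b1010110, row AND col = 0b10100 = 20; 20 != 86 -> empty
(244,248): col outside [0, 244] -> not filled
(76,58): row=0b1001100, col=0b111010, row AND col = 0b1000 = 8; 8 != 58 -> empty
(127,78): row=0b1111111, col=0b1001110, row AND col = 0b1001110 = 78; 78 == 78 -> filled
(212,145): row=0b11010100, col=0b10010001, row AND col = 0b10010000 = 144; 144 != 145 -> empty
(0,0): row=0b0, col=0b0, row AND col = 0b0 = 0; 0 == 0 -> filled
(123,36): row=0b1111011, col=0b100100, row AND col = 0b100000 = 32; 32 != 36 -> empty
(140,119): row=0b10001100, col=0b1110111, row AND col = 0b100 = 4; 4 != 119 -> empty
(161,110): row=0b10100001, col=0b1101110, row AND col = 0b100000 = 32; 32 != 110 -> empty

Answer: no no no yes no yes no no no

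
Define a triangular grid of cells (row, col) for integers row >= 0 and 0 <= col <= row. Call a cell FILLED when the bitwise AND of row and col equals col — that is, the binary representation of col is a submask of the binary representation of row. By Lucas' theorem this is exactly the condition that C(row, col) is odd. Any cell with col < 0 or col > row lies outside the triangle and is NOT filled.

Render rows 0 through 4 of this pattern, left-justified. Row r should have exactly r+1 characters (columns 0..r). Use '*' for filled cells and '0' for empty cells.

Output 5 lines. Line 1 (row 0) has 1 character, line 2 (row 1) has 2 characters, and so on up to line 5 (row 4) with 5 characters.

Answer: *
**
*0*
****
*000*

Derivation:
r0=0: *
r1=1: **
r2=10: *0*
r3=11: ****
r4=100: *000*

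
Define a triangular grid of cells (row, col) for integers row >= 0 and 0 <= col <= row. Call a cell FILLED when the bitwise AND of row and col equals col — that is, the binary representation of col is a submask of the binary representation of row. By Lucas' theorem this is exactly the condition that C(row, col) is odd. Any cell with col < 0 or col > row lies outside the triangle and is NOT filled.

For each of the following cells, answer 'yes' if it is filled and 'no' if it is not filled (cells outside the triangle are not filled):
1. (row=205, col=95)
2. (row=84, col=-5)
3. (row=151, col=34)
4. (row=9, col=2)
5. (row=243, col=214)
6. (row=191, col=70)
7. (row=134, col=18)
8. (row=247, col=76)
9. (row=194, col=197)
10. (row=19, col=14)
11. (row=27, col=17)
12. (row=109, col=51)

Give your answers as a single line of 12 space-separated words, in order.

(205,95): row=0b11001101, col=0b1011111, row AND col = 0b1001101 = 77; 77 != 95 -> empty
(84,-5): col outside [0, 84] -> not filled
(151,34): row=0b10010111, col=0b100010, row AND col = 0b10 = 2; 2 != 34 -> empty
(9,2): row=0b1001, col=0b10, row AND col = 0b0 = 0; 0 != 2 -> empty
(243,214): row=0b11110011, col=0b11010110, row AND col = 0b11010010 = 210; 210 != 214 -> empty
(191,70): row=0b10111111, col=0b1000110, row AND col = 0b110 = 6; 6 != 70 -> empty
(134,18): row=0b10000110, col=0b10010, row AND col = 0b10 = 2; 2 != 18 -> empty
(247,76): row=0b11110111, col=0b1001100, row AND col = 0b1000100 = 68; 68 != 76 -> empty
(194,197): col outside [0, 194] -> not filled
(19,14): row=0b10011, col=0b1110, row AND col = 0b10 = 2; 2 != 14 -> empty
(27,17): row=0b11011, col=0b10001, row AND col = 0b10001 = 17; 17 == 17 -> filled
(109,51): row=0b1101101, col=0b110011, row AND col = 0b100001 = 33; 33 != 51 -> empty

Answer: no no no no no no no no no no yes no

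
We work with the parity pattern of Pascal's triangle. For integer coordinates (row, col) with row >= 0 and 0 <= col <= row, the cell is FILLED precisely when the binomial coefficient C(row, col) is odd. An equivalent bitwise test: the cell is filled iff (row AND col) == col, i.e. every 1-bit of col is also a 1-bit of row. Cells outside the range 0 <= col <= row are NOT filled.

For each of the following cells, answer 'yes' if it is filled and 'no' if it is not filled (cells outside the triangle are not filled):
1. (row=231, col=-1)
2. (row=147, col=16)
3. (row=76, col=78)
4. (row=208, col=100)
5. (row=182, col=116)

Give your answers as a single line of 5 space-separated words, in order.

(231,-1): col outside [0, 231] -> not filled
(147,16): row=0b10010011, col=0b10000, row AND col = 0b10000 = 16; 16 == 16 -> filled
(76,78): col outside [0, 76] -> not filled
(208,100): row=0b11010000, col=0b1100100, row AND col = 0b1000000 = 64; 64 != 100 -> empty
(182,116): row=0b10110110, col=0b1110100, row AND col = 0b110100 = 52; 52 != 116 -> empty

Answer: no yes no no no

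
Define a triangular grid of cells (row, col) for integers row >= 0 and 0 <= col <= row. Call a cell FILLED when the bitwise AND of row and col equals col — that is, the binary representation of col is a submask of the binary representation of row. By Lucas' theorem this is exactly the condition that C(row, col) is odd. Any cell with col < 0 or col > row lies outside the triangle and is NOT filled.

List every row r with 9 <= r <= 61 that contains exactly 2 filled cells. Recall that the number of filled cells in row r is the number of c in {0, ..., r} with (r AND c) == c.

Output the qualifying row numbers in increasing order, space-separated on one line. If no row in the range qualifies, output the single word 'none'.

Answer: 16 32

Derivation:
Row r has 2^popcount(r) filled cells, so we need popcount(r) = log2(2) = 1.
Scan r = 9..61 and keep those with exactly 1 one-bits:
r=9=1001 popcount=2 -> skip
r=10=1010 popcount=2 -> skip
r=11=1011 popcount=3 -> skip
r=12=1100 popcount=2 -> skip
r=13=1101 popcount=3 -> skip
r=14=1110 popcount=3 -> skip
r=15=1111 popcount=4 -> skip
r=16=10000 popcount=1 -> KEEP
r=17=10001 popcount=2 -> skip
r=18=10010 popcount=2 -> skip
r=19=10011 popcount=3 -> skip
r=20=10100 popcount=2 -> skip
r=21=10101 popcount=3 -> skip
r=22=10110 popcount=3 -> skip
r=23=10111 popcount=4 -> skip
r=24=11000 popcount=2 -> skip
r=25=11001 popcount=3 -> skip
r=26=11010 popcount=3 -> skip
r=27=11011 popcount=4 -> skip
r=28=11100 popcount=3 -> skip
r=29=11101 popcount=4 -> skip
r=30=11110 popcount=4 -> skip
r=31=11111 popcount=5 -> skip
r=32=100000 popcount=1 -> KEEP
r=33=100001 popcount=2 -> skip
r=34=100010 popcount=2 -> skip
r=35=100011 popcount=3 -> skip
r=36=100100 popcount=2 -> skip
r=37=100101 popcount=3 -> skip
r=38=100110 popcount=3 -> skip
r=39=100111 popcount=4 -> skip
r=40=101000 popcount=2 -> skip
r=41=101001 popcount=3 -> skip
r=42=101010 popcount=3 -> skip
r=43=101011 popcount=4 -> skip
r=44=101100 popcount=3 -> skip
r=45=101101 popcount=4 -> skip
r=46=101110 popcount=4 -> skip
r=47=101111 popcount=5 -> skip
r=48=110000 popcount=2 -> skip
r=49=110001 popcount=3 -> skip
r=50=110010 popcount=3 -> skip
r=51=110011 popcount=4 -> skip
r=52=110100 popcount=3 -> skip
r=53=110101 popcount=4 -> skip
r=54=110110 popcount=4 -> skip
r=55=110111 popcount=5 -> skip
r=56=111000 popcount=3 -> skip
r=57=111001 popcount=4 -> skip
r=58=111010 popcount=4 -> skip
r=59=111011 popcount=5 -> skip
r=60=111100 popcount=4 -> skip
r=61=111101 popcount=5 -> skip
Kept rows: 16 32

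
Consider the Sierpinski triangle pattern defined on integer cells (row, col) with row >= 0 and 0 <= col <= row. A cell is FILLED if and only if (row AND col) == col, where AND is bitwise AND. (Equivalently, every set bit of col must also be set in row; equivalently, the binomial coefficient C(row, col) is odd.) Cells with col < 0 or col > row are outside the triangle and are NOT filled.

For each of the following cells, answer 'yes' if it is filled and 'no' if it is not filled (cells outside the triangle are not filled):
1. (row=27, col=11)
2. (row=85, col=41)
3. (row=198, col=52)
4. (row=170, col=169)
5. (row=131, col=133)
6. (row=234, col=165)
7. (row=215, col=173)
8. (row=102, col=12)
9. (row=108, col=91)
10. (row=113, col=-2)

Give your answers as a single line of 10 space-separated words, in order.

(27,11): row=0b11011, col=0b1011, row AND col = 0b1011 = 11; 11 == 11 -> filled
(85,41): row=0b1010101, col=0b101001, row AND col = 0b1 = 1; 1 != 41 -> empty
(198,52): row=0b11000110, col=0b110100, row AND col = 0b100 = 4; 4 != 52 -> empty
(170,169): row=0b10101010, col=0b10101001, row AND col = 0b10101000 = 168; 168 != 169 -> empty
(131,133): col outside [0, 131] -> not filled
(234,165): row=0b11101010, col=0b10100101, row AND col = 0b10100000 = 160; 160 != 165 -> empty
(215,173): row=0b11010111, col=0b10101101, row AND col = 0b10000101 = 133; 133 != 173 -> empty
(102,12): row=0b1100110, col=0b1100, row AND col = 0b100 = 4; 4 != 12 -> empty
(108,91): row=0b1101100, col=0b1011011, row AND col = 0b1001000 = 72; 72 != 91 -> empty
(113,-2): col outside [0, 113] -> not filled

Answer: yes no no no no no no no no no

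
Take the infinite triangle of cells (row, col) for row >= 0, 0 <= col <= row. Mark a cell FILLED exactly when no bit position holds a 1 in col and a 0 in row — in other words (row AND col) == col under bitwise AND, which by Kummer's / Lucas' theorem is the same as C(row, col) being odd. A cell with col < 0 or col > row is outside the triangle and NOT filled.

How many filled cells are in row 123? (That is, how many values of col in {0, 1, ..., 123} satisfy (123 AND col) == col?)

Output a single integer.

123 in binary = 1111011
popcount(123) = number of 1-bits in 1111011 = 6
A col c satisfies (123 AND c) == c iff every set bit of c is also set in 123; each of the 6 set bits of 123 can independently be on or off in c.
count = 2^6 = 64

Answer: 64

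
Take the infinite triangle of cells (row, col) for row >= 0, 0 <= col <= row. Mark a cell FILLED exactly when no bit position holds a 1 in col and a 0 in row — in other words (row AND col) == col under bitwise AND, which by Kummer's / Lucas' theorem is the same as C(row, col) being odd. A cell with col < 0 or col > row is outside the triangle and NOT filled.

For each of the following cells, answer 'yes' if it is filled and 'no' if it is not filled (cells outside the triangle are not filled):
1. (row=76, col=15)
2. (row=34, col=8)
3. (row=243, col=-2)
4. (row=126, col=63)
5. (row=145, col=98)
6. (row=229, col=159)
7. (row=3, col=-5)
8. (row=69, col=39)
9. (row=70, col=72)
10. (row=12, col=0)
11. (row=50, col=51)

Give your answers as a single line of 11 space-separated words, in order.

Answer: no no no no no no no no no yes no

Derivation:
(76,15): row=0b1001100, col=0b1111, row AND col = 0b1100 = 12; 12 != 15 -> empty
(34,8): row=0b100010, col=0b1000, row AND col = 0b0 = 0; 0 != 8 -> empty
(243,-2): col outside [0, 243] -> not filled
(126,63): row=0b1111110, col=0b111111, row AND col = 0b111110 = 62; 62 != 63 -> empty
(145,98): row=0b10010001, col=0b1100010, row AND col = 0b0 = 0; 0 != 98 -> empty
(229,159): row=0b11100101, col=0b10011111, row AND col = 0b10000101 = 133; 133 != 159 -> empty
(3,-5): col outside [0, 3] -> not filled
(69,39): row=0b1000101, col=0b100111, row AND col = 0b101 = 5; 5 != 39 -> empty
(70,72): col outside [0, 70] -> not filled
(12,0): row=0b1100, col=0b0, row AND col = 0b0 = 0; 0 == 0 -> filled
(50,51): col outside [0, 50] -> not filled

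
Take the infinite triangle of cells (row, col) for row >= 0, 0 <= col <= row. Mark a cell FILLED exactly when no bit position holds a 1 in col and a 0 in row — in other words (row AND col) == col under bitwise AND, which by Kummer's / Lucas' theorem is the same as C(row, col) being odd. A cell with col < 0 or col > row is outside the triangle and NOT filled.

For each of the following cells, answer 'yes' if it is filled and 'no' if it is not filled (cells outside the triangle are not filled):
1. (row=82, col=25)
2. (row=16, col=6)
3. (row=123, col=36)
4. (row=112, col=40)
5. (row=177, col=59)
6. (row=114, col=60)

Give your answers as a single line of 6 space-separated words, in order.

(82,25): row=0b1010010, col=0b11001, row AND col = 0b10000 = 16; 16 != 25 -> empty
(16,6): row=0b10000, col=0b110, row AND col = 0b0 = 0; 0 != 6 -> empty
(123,36): row=0b1111011, col=0b100100, row AND col = 0b100000 = 32; 32 != 36 -> empty
(112,40): row=0b1110000, col=0b101000, row AND col = 0b100000 = 32; 32 != 40 -> empty
(177,59): row=0b10110001, col=0b111011, row AND col = 0b110001 = 49; 49 != 59 -> empty
(114,60): row=0b1110010, col=0b111100, row AND col = 0b110000 = 48; 48 != 60 -> empty

Answer: no no no no no no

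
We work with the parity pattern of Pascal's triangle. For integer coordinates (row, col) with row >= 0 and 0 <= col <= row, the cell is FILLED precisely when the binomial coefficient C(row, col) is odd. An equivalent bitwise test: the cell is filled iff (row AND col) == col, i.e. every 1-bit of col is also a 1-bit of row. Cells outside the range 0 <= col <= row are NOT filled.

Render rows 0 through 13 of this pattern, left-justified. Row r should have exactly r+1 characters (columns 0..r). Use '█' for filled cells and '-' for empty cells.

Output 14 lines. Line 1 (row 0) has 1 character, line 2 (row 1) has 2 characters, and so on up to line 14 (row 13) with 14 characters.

Answer: █
██
█-█
████
█---█
██--██
█-█-█-█
████████
█-------█
██------██
█-█-----█-█
████----████
█---█---█---█
██--██--██--██

Derivation:
r0=0: █
r1=1: ██
r2=10: █-█
r3=11: ████
r4=100: █---█
r5=101: ██--██
r6=110: █-█-█-█
r7=111: ████████
r8=1000: █-------█
r9=1001: ██------██
r10=1010: █-█-----█-█
r11=1011: ████----████
r12=1100: █---█---█---█
r13=1101: ██--██--██--██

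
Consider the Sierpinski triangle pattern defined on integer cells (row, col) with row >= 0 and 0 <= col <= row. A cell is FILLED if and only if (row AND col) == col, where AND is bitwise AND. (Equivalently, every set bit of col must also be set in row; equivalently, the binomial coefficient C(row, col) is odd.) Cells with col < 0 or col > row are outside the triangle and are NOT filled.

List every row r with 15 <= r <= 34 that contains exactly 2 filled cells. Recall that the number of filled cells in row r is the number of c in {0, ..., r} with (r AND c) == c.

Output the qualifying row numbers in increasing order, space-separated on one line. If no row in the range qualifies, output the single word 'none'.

Answer: 16 32

Derivation:
Row r has 2^popcount(r) filled cells, so we need popcount(r) = log2(2) = 1.
Scan r = 15..34 and keep those with exactly 1 one-bits:
r=15=1111 popcount=4 -> skip
r=16=10000 popcount=1 -> KEEP
r=17=10001 popcount=2 -> skip
r=18=10010 popcount=2 -> skip
r=19=10011 popcount=3 -> skip
r=20=10100 popcount=2 -> skip
r=21=10101 popcount=3 -> skip
r=22=10110 popcount=3 -> skip
r=23=10111 popcount=4 -> skip
r=24=11000 popcount=2 -> skip
r=25=11001 popcount=3 -> skip
r=26=11010 popcount=3 -> skip
r=27=11011 popcount=4 -> skip
r=28=11100 popcount=3 -> skip
r=29=11101 popcount=4 -> skip
r=30=11110 popcount=4 -> skip
r=31=11111 popcount=5 -> skip
r=32=100000 popcount=1 -> KEEP
r=33=100001 popcount=2 -> skip
r=34=100010 popcount=2 -> skip
Kept rows: 16 32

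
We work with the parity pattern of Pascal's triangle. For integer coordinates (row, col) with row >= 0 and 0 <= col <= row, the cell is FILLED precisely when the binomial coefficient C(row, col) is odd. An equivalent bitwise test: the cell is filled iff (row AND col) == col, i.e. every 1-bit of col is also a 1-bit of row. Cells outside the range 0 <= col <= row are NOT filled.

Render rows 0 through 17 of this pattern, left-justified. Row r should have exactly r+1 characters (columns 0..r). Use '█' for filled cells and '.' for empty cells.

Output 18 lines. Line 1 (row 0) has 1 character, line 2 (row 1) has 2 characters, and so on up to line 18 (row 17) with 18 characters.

r0=0: █
r1=1: ██
r2=10: █.█
r3=11: ████
r4=100: █...█
r5=101: ██..██
r6=110: █.█.█.█
r7=111: ████████
r8=1000: █.......█
r9=1001: ██......██
r10=1010: █.█.....█.█
r11=1011: ████....████
r12=1100: █...█...█...█
r13=1101: ██..██..██..██
r14=1110: █.█.█.█.█.█.█.█
r15=1111: ████████████████
r16=10000: █...............█
r17=10001: ██..............██

Answer: █
██
█.█
████
█...█
██..██
█.█.█.█
████████
█.......█
██......██
█.█.....█.█
████....████
█...█...█...█
██..██..██..██
█.█.█.█.█.█.█.█
████████████████
█...............█
██..............██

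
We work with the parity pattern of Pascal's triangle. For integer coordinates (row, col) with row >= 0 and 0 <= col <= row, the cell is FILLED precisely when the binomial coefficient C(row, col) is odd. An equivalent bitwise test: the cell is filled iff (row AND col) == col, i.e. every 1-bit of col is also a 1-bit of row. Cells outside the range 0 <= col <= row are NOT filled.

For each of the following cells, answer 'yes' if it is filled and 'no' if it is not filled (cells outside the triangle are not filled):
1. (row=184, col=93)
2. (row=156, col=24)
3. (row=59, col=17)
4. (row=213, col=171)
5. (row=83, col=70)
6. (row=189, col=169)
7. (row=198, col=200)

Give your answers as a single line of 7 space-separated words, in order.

Answer: no yes yes no no yes no

Derivation:
(184,93): row=0b10111000, col=0b1011101, row AND col = 0b11000 = 24; 24 != 93 -> empty
(156,24): row=0b10011100, col=0b11000, row AND col = 0b11000 = 24; 24 == 24 -> filled
(59,17): row=0b111011, col=0b10001, row AND col = 0b10001 = 17; 17 == 17 -> filled
(213,171): row=0b11010101, col=0b10101011, row AND col = 0b10000001 = 129; 129 != 171 -> empty
(83,70): row=0b1010011, col=0b1000110, row AND col = 0b1000010 = 66; 66 != 70 -> empty
(189,169): row=0b10111101, col=0b10101001, row AND col = 0b10101001 = 169; 169 == 169 -> filled
(198,200): col outside [0, 198] -> not filled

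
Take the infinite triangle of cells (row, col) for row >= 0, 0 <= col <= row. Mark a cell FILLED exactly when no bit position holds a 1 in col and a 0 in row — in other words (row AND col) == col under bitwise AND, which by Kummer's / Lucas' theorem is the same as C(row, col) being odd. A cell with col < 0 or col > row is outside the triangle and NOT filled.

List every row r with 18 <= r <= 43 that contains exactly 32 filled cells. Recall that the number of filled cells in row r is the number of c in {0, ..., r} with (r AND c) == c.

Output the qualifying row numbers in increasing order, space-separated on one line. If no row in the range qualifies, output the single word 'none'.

Row r has 2^popcount(r) filled cells, so we need popcount(r) = log2(32) = 5.
Scan r = 18..43 and keep those with exactly 5 one-bits:
r=18=10010 popcount=2 -> skip
r=19=10011 popcount=3 -> skip
r=20=10100 popcount=2 -> skip
r=21=10101 popcount=3 -> skip
r=22=10110 popcount=3 -> skip
r=23=10111 popcount=4 -> skip
r=24=11000 popcount=2 -> skip
r=25=11001 popcount=3 -> skip
r=26=11010 popcount=3 -> skip
r=27=11011 popcount=4 -> skip
r=28=11100 popcount=3 -> skip
r=29=11101 popcount=4 -> skip
r=30=11110 popcount=4 -> skip
r=31=11111 popcount=5 -> KEEP
r=32=100000 popcount=1 -> skip
r=33=100001 popcount=2 -> skip
r=34=100010 popcount=2 -> skip
r=35=100011 popcount=3 -> skip
r=36=100100 popcount=2 -> skip
r=37=100101 popcount=3 -> skip
r=38=100110 popcount=3 -> skip
r=39=100111 popcount=4 -> skip
r=40=101000 popcount=2 -> skip
r=41=101001 popcount=3 -> skip
r=42=101010 popcount=3 -> skip
r=43=101011 popcount=4 -> skip
Kept rows: 31

Answer: 31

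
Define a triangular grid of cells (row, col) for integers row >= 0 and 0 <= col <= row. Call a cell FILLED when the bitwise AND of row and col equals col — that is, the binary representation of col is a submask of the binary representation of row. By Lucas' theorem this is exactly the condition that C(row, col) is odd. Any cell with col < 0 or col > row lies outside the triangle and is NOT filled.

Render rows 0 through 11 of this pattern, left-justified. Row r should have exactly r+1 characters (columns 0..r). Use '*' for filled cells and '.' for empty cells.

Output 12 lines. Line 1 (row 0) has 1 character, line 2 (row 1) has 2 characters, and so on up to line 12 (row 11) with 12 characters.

r0=0: *
r1=1: **
r2=10: *.*
r3=11: ****
r4=100: *...*
r5=101: **..**
r6=110: *.*.*.*
r7=111: ********
r8=1000: *.......*
r9=1001: **......**
r10=1010: *.*.....*.*
r11=1011: ****....****

Answer: *
**
*.*
****
*...*
**..**
*.*.*.*
********
*.......*
**......**
*.*.....*.*
****....****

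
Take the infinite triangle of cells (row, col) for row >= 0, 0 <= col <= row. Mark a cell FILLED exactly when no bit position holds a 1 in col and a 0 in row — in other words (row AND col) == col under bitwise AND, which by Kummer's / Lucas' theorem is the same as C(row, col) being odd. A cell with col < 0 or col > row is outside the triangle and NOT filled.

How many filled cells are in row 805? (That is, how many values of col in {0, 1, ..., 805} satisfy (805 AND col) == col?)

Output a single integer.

805 in binary = 1100100101
popcount(805) = number of 1-bits in 1100100101 = 5
A col c satisfies (805 AND c) == c iff every set bit of c is also set in 805; each of the 5 set bits of 805 can independently be on or off in c.
count = 2^5 = 32

Answer: 32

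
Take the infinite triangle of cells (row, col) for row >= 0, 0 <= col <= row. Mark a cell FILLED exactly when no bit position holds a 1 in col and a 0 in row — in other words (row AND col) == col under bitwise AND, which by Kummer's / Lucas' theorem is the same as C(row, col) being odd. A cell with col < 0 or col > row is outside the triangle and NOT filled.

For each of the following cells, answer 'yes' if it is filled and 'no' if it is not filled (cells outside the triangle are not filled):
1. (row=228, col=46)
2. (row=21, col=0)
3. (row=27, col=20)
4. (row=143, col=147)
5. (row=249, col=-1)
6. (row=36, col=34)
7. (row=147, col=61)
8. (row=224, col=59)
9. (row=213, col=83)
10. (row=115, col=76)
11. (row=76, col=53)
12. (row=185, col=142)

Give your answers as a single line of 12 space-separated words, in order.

Answer: no yes no no no no no no no no no no

Derivation:
(228,46): row=0b11100100, col=0b101110, row AND col = 0b100100 = 36; 36 != 46 -> empty
(21,0): row=0b10101, col=0b0, row AND col = 0b0 = 0; 0 == 0 -> filled
(27,20): row=0b11011, col=0b10100, row AND col = 0b10000 = 16; 16 != 20 -> empty
(143,147): col outside [0, 143] -> not filled
(249,-1): col outside [0, 249] -> not filled
(36,34): row=0b100100, col=0b100010, row AND col = 0b100000 = 32; 32 != 34 -> empty
(147,61): row=0b10010011, col=0b111101, row AND col = 0b10001 = 17; 17 != 61 -> empty
(224,59): row=0b11100000, col=0b111011, row AND col = 0b100000 = 32; 32 != 59 -> empty
(213,83): row=0b11010101, col=0b1010011, row AND col = 0b1010001 = 81; 81 != 83 -> empty
(115,76): row=0b1110011, col=0b1001100, row AND col = 0b1000000 = 64; 64 != 76 -> empty
(76,53): row=0b1001100, col=0b110101, row AND col = 0b100 = 4; 4 != 53 -> empty
(185,142): row=0b10111001, col=0b10001110, row AND col = 0b10001000 = 136; 136 != 142 -> empty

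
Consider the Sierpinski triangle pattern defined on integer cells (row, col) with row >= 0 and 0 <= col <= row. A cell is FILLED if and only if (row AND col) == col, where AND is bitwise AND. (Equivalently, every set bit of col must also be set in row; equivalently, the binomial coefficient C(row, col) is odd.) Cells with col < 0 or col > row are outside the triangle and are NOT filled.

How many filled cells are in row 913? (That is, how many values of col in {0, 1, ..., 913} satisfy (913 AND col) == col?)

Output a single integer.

Answer: 32

Derivation:
913 in binary = 1110010001
popcount(913) = number of 1-bits in 1110010001 = 5
A col c satisfies (913 AND c) == c iff every set bit of c is also set in 913; each of the 5 set bits of 913 can independently be on or off in c.
count = 2^5 = 32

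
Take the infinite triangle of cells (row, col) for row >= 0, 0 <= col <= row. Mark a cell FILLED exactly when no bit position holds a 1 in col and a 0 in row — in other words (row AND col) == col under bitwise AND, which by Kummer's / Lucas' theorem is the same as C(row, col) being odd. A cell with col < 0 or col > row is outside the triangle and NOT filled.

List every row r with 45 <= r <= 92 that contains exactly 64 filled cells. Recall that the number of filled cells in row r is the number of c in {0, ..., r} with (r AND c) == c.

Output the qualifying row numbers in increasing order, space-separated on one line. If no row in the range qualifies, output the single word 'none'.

Answer: 63

Derivation:
Row r has 2^popcount(r) filled cells, so we need popcount(r) = log2(64) = 6.
Scan r = 45..92 and keep those with exactly 6 one-bits:
r=45=101101 popcount=4 -> skip
r=46=101110 popcount=4 -> skip
r=47=101111 popcount=5 -> skip
r=48=110000 popcount=2 -> skip
r=49=110001 popcount=3 -> skip
r=50=110010 popcount=3 -> skip
r=51=110011 popcount=4 -> skip
r=52=110100 popcount=3 -> skip
r=53=110101 popcount=4 -> skip
r=54=110110 popcount=4 -> skip
r=55=110111 popcount=5 -> skip
r=56=111000 popcount=3 -> skip
r=57=111001 popcount=4 -> skip
r=58=111010 popcount=4 -> skip
r=59=111011 popcount=5 -> skip
r=60=111100 popcount=4 -> skip
r=61=111101 popcount=5 -> skip
r=62=111110 popcount=5 -> skip
r=63=111111 popcount=6 -> KEEP
r=64=1000000 popcount=1 -> skip
r=65=1000001 popcount=2 -> skip
r=66=1000010 popcount=2 -> skip
r=67=1000011 popcount=3 -> skip
r=68=1000100 popcount=2 -> skip
r=69=1000101 popcount=3 -> skip
r=70=1000110 popcount=3 -> skip
r=71=1000111 popcount=4 -> skip
r=72=1001000 popcount=2 -> skip
r=73=1001001 popcount=3 -> skip
r=74=1001010 popcount=3 -> skip
r=75=1001011 popcount=4 -> skip
r=76=1001100 popcount=3 -> skip
r=77=1001101 popcount=4 -> skip
r=78=1001110 popcount=4 -> skip
r=79=1001111 popcount=5 -> skip
r=80=1010000 popcount=2 -> skip
r=81=1010001 popcount=3 -> skip
r=82=1010010 popcount=3 -> skip
r=83=1010011 popcount=4 -> skip
r=84=1010100 popcount=3 -> skip
r=85=1010101 popcount=4 -> skip
r=86=1010110 popcount=4 -> skip
r=87=1010111 popcount=5 -> skip
r=88=1011000 popcount=3 -> skip
r=89=1011001 popcount=4 -> skip
r=90=1011010 popcount=4 -> skip
r=91=1011011 popcount=5 -> skip
r=92=1011100 popcount=4 -> skip
Kept rows: 63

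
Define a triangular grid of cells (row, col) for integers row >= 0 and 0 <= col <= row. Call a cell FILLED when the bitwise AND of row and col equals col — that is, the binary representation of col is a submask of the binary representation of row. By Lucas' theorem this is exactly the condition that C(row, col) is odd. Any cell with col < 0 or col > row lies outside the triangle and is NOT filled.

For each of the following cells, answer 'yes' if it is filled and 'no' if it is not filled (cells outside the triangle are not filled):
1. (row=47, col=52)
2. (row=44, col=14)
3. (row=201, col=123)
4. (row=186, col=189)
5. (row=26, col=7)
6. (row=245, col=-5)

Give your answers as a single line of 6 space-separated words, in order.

(47,52): col outside [0, 47] -> not filled
(44,14): row=0b101100, col=0b1110, row AND col = 0b1100 = 12; 12 != 14 -> empty
(201,123): row=0b11001001, col=0b1111011, row AND col = 0b1001001 = 73; 73 != 123 -> empty
(186,189): col outside [0, 186] -> not filled
(26,7): row=0b11010, col=0b111, row AND col = 0b10 = 2; 2 != 7 -> empty
(245,-5): col outside [0, 245] -> not filled

Answer: no no no no no no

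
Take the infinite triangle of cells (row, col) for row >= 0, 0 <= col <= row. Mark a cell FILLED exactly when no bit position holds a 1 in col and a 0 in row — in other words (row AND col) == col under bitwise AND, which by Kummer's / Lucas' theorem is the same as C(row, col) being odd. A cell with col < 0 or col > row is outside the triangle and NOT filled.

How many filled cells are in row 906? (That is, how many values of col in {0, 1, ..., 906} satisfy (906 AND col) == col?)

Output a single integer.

906 in binary = 1110001010
popcount(906) = number of 1-bits in 1110001010 = 5
A col c satisfies (906 AND c) == c iff every set bit of c is also set in 906; each of the 5 set bits of 906 can independently be on or off in c.
count = 2^5 = 32

Answer: 32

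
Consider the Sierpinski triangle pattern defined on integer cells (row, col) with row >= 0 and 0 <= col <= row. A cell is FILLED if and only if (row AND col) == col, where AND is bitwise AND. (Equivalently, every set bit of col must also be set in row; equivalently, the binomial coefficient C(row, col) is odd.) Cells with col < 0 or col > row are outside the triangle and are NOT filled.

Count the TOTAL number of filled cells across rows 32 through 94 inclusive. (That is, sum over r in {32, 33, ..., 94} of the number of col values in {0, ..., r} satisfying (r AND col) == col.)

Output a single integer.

Answer: 908

Derivation:
r32=100000 pc1: +2 =2
r33=100001 pc2: +4 =6
r34=100010 pc2: +4 =10
r35=100011 pc3: +8 =18
r36=100100 pc2: +4 =22
r37=100101 pc3: +8 =30
r38=100110 pc3: +8 =38
r39=100111 pc4: +16 =54
r40=101000 pc2: +4 =58
r41=101001 pc3: +8 =66
r42=101010 pc3: +8 =74
r43=101011 pc4: +16 =90
r44=101100 pc3: +8 =98
r45=101101 pc4: +16 =114
r46=101110 pc4: +16 =130
r47=101111 pc5: +32 =162
r48=110000 pc2: +4 =166
r49=110001 pc3: +8 =174
r50=110010 pc3: +8 =182
r51=110011 pc4: +16 =198
r52=110100 pc3: +8 =206
r53=110101 pc4: +16 =222
r54=110110 pc4: +16 =238
r55=110111 pc5: +32 =270
r56=111000 pc3: +8 =278
r57=111001 pc4: +16 =294
r58=111010 pc4: +16 =310
r59=111011 pc5: +32 =342
r60=111100 pc4: +16 =358
r61=111101 pc5: +32 =390
r62=111110 pc5: +32 =422
r63=111111 pc6: +64 =486
r64=1000000 pc1: +2 =488
r65=1000001 pc2: +4 =492
r66=1000010 pc2: +4 =496
r67=1000011 pc3: +8 =504
r68=1000100 pc2: +4 =508
r69=1000101 pc3: +8 =516
r70=1000110 pc3: +8 =524
r71=1000111 pc4: +16 =540
r72=1001000 pc2: +4 =544
r73=1001001 pc3: +8 =552
r74=1001010 pc3: +8 =560
r75=1001011 pc4: +16 =576
r76=1001100 pc3: +8 =584
r77=1001101 pc4: +16 =600
r78=1001110 pc4: +16 =616
r79=1001111 pc5: +32 =648
r80=1010000 pc2: +4 =652
r81=1010001 pc3: +8 =660
r82=1010010 pc3: +8 =668
r83=1010011 pc4: +16 =684
r84=1010100 pc3: +8 =692
r85=1010101 pc4: +16 =708
r86=1010110 pc4: +16 =724
r87=1010111 pc5: +32 =756
r88=1011000 pc3: +8 =764
r89=1011001 pc4: +16 =780
r90=1011010 pc4: +16 =796
r91=1011011 pc5: +32 =828
r92=1011100 pc4: +16 =844
r93=1011101 pc5: +32 =876
r94=1011110 pc5: +32 =908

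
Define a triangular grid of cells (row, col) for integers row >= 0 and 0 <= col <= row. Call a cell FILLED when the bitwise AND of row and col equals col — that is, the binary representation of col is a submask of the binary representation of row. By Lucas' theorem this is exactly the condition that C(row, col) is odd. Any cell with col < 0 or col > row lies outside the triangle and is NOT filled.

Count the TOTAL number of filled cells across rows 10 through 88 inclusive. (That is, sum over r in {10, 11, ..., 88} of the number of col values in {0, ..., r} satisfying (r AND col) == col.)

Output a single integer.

Answer: 974

Derivation:
r10=1010 pc2: +4 =4
r11=1011 pc3: +8 =12
r12=1100 pc2: +4 =16
r13=1101 pc3: +8 =24
r14=1110 pc3: +8 =32
r15=1111 pc4: +16 =48
r16=10000 pc1: +2 =50
r17=10001 pc2: +4 =54
r18=10010 pc2: +4 =58
r19=10011 pc3: +8 =66
r20=10100 pc2: +4 =70
r21=10101 pc3: +8 =78
r22=10110 pc3: +8 =86
r23=10111 pc4: +16 =102
r24=11000 pc2: +4 =106
r25=11001 pc3: +8 =114
r26=11010 pc3: +8 =122
r27=11011 pc4: +16 =138
r28=11100 pc3: +8 =146
r29=11101 pc4: +16 =162
r30=11110 pc4: +16 =178
r31=11111 pc5: +32 =210
r32=100000 pc1: +2 =212
r33=100001 pc2: +4 =216
r34=100010 pc2: +4 =220
r35=100011 pc3: +8 =228
r36=100100 pc2: +4 =232
r37=100101 pc3: +8 =240
r38=100110 pc3: +8 =248
r39=100111 pc4: +16 =264
r40=101000 pc2: +4 =268
r41=101001 pc3: +8 =276
r42=101010 pc3: +8 =284
r43=101011 pc4: +16 =300
r44=101100 pc3: +8 =308
r45=101101 pc4: +16 =324
r46=101110 pc4: +16 =340
r47=101111 pc5: +32 =372
r48=110000 pc2: +4 =376
r49=110001 pc3: +8 =384
r50=110010 pc3: +8 =392
r51=110011 pc4: +16 =408
r52=110100 pc3: +8 =416
r53=110101 pc4: +16 =432
r54=110110 pc4: +16 =448
r55=110111 pc5: +32 =480
r56=111000 pc3: +8 =488
r57=111001 pc4: +16 =504
r58=111010 pc4: +16 =520
r59=111011 pc5: +32 =552
r60=111100 pc4: +16 =568
r61=111101 pc5: +32 =600
r62=111110 pc5: +32 =632
r63=111111 pc6: +64 =696
r64=1000000 pc1: +2 =698
r65=1000001 pc2: +4 =702
r66=1000010 pc2: +4 =706
r67=1000011 pc3: +8 =714
r68=1000100 pc2: +4 =718
r69=1000101 pc3: +8 =726
r70=1000110 pc3: +8 =734
r71=1000111 pc4: +16 =750
r72=1001000 pc2: +4 =754
r73=1001001 pc3: +8 =762
r74=1001010 pc3: +8 =770
r75=1001011 pc4: +16 =786
r76=1001100 pc3: +8 =794
r77=1001101 pc4: +16 =810
r78=1001110 pc4: +16 =826
r79=1001111 pc5: +32 =858
r80=1010000 pc2: +4 =862
r81=1010001 pc3: +8 =870
r82=1010010 pc3: +8 =878
r83=1010011 pc4: +16 =894
r84=1010100 pc3: +8 =902
r85=1010101 pc4: +16 =918
r86=1010110 pc4: +16 =934
r87=1010111 pc5: +32 =966
r88=1011000 pc3: +8 =974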